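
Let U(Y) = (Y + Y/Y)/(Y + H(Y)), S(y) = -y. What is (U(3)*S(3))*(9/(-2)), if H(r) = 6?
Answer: 6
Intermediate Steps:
U(Y) = (1 + Y)/(6 + Y) (U(Y) = (Y + Y/Y)/(Y + 6) = (Y + 1)/(6 + Y) = (1 + Y)/(6 + Y))
(U(3)*S(3))*(9/(-2)) = (((1 + 3)/(6 + 3))*(-1*3))*(9/(-2)) = ((4/9)*(-3))*(9*(-½)) = (((⅑)*4)*(-3))*(-9/2) = ((4/9)*(-3))*(-9/2) = -4/3*(-9/2) = 6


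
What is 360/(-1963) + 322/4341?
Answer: -930674/8521383 ≈ -0.10922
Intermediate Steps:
360/(-1963) + 322/4341 = 360*(-1/1963) + 322*(1/4341) = -360/1963 + 322/4341 = -930674/8521383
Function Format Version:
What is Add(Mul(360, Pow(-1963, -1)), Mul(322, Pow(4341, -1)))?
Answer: Rational(-930674, 8521383) ≈ -0.10922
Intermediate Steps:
Add(Mul(360, Pow(-1963, -1)), Mul(322, Pow(4341, -1))) = Add(Mul(360, Rational(-1, 1963)), Mul(322, Rational(1, 4341))) = Add(Rational(-360, 1963), Rational(322, 4341)) = Rational(-930674, 8521383)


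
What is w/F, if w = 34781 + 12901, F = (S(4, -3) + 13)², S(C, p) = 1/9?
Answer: 1931121/6962 ≈ 277.38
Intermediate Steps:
S(C, p) = ⅑
F = 13924/81 (F = (⅑ + 13)² = (118/9)² = 13924/81 ≈ 171.90)
w = 47682
w/F = 47682/(13924/81) = 47682*(81/13924) = 1931121/6962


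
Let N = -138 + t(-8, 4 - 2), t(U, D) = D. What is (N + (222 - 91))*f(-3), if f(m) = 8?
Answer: -40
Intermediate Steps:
N = -136 (N = -138 + (4 - 2) = -138 + 2 = -136)
(N + (222 - 91))*f(-3) = (-136 + (222 - 91))*8 = (-136 + 131)*8 = -5*8 = -40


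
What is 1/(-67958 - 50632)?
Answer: -1/118590 ≈ -8.4324e-6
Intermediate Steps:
1/(-67958 - 50632) = 1/(-118590) = -1/118590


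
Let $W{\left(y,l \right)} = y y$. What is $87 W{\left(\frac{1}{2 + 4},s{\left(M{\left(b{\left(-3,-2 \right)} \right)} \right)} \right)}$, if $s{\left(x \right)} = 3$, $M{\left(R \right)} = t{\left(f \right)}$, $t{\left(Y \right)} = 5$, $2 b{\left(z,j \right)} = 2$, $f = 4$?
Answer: $\frac{29}{12} \approx 2.4167$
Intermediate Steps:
$b{\left(z,j \right)} = 1$ ($b{\left(z,j \right)} = \frac{1}{2} \cdot 2 = 1$)
$M{\left(R \right)} = 5$
$W{\left(y,l \right)} = y^{2}$
$87 W{\left(\frac{1}{2 + 4},s{\left(M{\left(b{\left(-3,-2 \right)} \right)} \right)} \right)} = 87 \left(\frac{1}{2 + 4}\right)^{2} = 87 \left(\frac{1}{6}\right)^{2} = \frac{87}{36} = 87 \cdot \frac{1}{36} = \frac{29}{12}$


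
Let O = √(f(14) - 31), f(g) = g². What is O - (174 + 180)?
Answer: -354 + √165 ≈ -341.15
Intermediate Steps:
O = √165 (O = √(14² - 31) = √(196 - 31) = √165 ≈ 12.845)
O - (174 + 180) = √165 - (174 + 180) = √165 - 1*354 = √165 - 354 = -354 + √165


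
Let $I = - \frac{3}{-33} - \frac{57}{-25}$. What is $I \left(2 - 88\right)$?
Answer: $- \frac{56072}{275} \approx -203.9$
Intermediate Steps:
$I = \frac{652}{275}$ ($I = \left(-3\right) \left(- \frac{1}{33}\right) - - \frac{57}{25} = \frac{1}{11} + \frac{57}{25} = \frac{652}{275} \approx 2.3709$)
$I \left(2 - 88\right) = \frac{652 \left(2 - 88\right)}{275} = \frac{652}{275} \left(-86\right) = - \frac{56072}{275}$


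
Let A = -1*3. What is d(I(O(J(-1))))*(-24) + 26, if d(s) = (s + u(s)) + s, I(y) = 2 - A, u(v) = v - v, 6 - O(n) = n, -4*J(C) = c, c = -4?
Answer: -214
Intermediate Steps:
J(C) = 1 (J(C) = -¼*(-4) = 1)
A = -3
O(n) = 6 - n
u(v) = 0
I(y) = 5 (I(y) = 2 - 1*(-3) = 2 + 3 = 5)
d(s) = 2*s (d(s) = (s + 0) + s = s + s = 2*s)
d(I(O(J(-1))))*(-24) + 26 = (2*5)*(-24) + 26 = 10*(-24) + 26 = -240 + 26 = -214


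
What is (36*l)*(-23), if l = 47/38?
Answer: -19458/19 ≈ -1024.1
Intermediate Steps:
l = 47/38 (l = 47*(1/38) = 47/38 ≈ 1.2368)
(36*l)*(-23) = (36*(47/38))*(-23) = (846/19)*(-23) = -19458/19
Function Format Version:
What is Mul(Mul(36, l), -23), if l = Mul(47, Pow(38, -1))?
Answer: Rational(-19458, 19) ≈ -1024.1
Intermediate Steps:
l = Rational(47, 38) (l = Mul(47, Rational(1, 38)) = Rational(47, 38) ≈ 1.2368)
Mul(Mul(36, l), -23) = Mul(Mul(36, Rational(47, 38)), -23) = Mul(Rational(846, 19), -23) = Rational(-19458, 19)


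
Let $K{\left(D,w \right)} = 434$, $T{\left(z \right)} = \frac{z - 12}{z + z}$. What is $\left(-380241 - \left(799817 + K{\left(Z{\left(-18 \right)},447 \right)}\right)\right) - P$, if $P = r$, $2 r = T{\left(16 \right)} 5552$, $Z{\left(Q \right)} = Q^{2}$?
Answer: $-1180839$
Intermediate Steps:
$T{\left(z \right)} = \frac{-12 + z}{2 z}$
$r = 347$ ($r = \frac{\frac{-12 + 16}{2 \cdot 16} \cdot 5552}{2} = \frac{\frac{1}{2} \cdot \frac{1}{16} \cdot 4 \cdot 5552}{2} = \frac{\frac{1}{8} \cdot 5552}{2} = \frac{1}{2} \cdot 694 = 347$)
$P = 347$
$\left(-380241 - \left(799817 + K{\left(Z{\left(-18 \right)},447 \right)}\right)\right) - P = \left(-380241 - \left(799817 + 434\right)\right) - 347 = \left(-380241 - 800251\right) - 347 = -1180492 - 347 = -1180839$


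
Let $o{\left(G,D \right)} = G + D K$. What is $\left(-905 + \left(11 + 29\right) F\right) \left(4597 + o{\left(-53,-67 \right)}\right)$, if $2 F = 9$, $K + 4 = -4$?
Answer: $-3683000$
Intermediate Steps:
$K = -8$ ($K = -4 - 4 = -8$)
$F = \frac{9}{2}$ ($F = \frac{1}{2} \cdot 9 = \frac{9}{2} \approx 4.5$)
$o{\left(G,D \right)} = G - 8 D$ ($o{\left(G,D \right)} = G + D \left(-8\right) = G - 8 D$)
$\left(-905 + \left(11 + 29\right) F\right) \left(4597 + o{\left(-53,-67 \right)}\right) = \left(-905 + \left(11 + 29\right) \frac{9}{2}\right) \left(4597 - -483\right) = \left(-905 + 40 \cdot \frac{9}{2}\right) \left(4597 + \left(-53 + 536\right)\right) = \left(-905 + 180\right) \left(4597 + 483\right) = \left(-725\right) 5080 = -3683000$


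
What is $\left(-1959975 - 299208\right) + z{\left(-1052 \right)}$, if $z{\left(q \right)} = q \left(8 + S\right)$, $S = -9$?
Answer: $-2258131$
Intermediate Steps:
$z{\left(q \right)} = - q$ ($z{\left(q \right)} = q \left(8 - 9\right) = q \left(-1\right) = - q$)
$\left(-1959975 - 299208\right) + z{\left(-1052 \right)} = \left(-1959975 - 299208\right) - -1052 = -2259183 + 1052 = -2258131$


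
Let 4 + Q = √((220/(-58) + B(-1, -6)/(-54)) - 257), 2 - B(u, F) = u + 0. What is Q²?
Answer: (696 - I*√7897454)²/30276 ≈ -244.85 - 129.21*I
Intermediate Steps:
B(u, F) = 2 - u (B(u, F) = 2 - (u + 0) = 2 - u)
Q = -4 + I*√7897454/174 (Q = -4 + √((220/(-58) + (2 - 1*(-1))/(-54)) - 257) = -4 + √((220*(-1/58) + (2 + 1)*(-1/54)) - 257) = -4 + √((-110/29 + 3*(-1/54)) - 257) = -4 + √((-110/29 - 1/18) - 257) = -4 + √(-2009/522 - 257) = -4 + √(-136163/522) = -4 + I*√7897454/174 ≈ -4.0 + 16.151*I)
Q² = (-4 + I*√7897454/174)²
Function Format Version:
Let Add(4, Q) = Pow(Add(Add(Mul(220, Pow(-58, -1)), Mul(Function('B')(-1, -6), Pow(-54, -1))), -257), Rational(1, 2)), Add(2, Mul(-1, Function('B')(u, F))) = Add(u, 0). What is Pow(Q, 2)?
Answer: Mul(Rational(1, 30276), Pow(Add(696, Mul(-1, I, Pow(7897454, Rational(1, 2)))), 2)) ≈ Add(-244.85, Mul(-129.21, I))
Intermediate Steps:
Function('B')(u, F) = Add(2, Mul(-1, u)) (Function('B')(u, F) = Add(2, Mul(-1, Add(u, 0))) = Add(2, Mul(-1, u)))
Q = Add(-4, Mul(Rational(1, 174), I, Pow(7897454, Rational(1, 2)))) (Q = Add(-4, Pow(Add(Add(Mul(220, Pow(-58, -1)), Mul(Add(2, Mul(-1, -1)), Pow(-54, -1))), -257), Rational(1, 2))) = Add(-4, Pow(Add(Add(Mul(220, Rational(-1, 58)), Mul(Add(2, 1), Rational(-1, 54))), -257), Rational(1, 2))) = Add(-4, Pow(Add(Add(Rational(-110, 29), Mul(3, Rational(-1, 54))), -257), Rational(1, 2))) = Add(-4, Pow(Add(Add(Rational(-110, 29), Rational(-1, 18)), -257), Rational(1, 2))) = Add(-4, Pow(Add(Rational(-2009, 522), -257), Rational(1, 2))) = Add(-4, Pow(Rational(-136163, 522), Rational(1, 2))) = Add(-4, Mul(Rational(1, 174), I, Pow(7897454, Rational(1, 2)))) ≈ Add(-4.0000, Mul(16.151, I)))
Pow(Q, 2) = Pow(Add(-4, Mul(Rational(1, 174), I, Pow(7897454, Rational(1, 2)))), 2)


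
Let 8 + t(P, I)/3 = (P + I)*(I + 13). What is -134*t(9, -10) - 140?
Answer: 4282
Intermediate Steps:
t(P, I) = -24 + 3*(13 + I)*(I + P) (t(P, I) = -24 + 3*((P + I)*(I + 13)) = -24 + 3*((I + P)*(13 + I)) = -24 + 3*((13 + I)*(I + P)) = -24 + 3*(13 + I)*(I + P))
-134*t(9, -10) - 140 = -134*(-24 + 3*(-10)**2 + 39*(-10) + 39*9 + 3*(-10)*9) - 140 = -134*(-24 + 3*100 - 390 + 351 - 270) - 140 = -134*(-24 + 300 - 390 + 351 - 270) - 140 = -134*(-33) - 140 = 4422 - 140 = 4282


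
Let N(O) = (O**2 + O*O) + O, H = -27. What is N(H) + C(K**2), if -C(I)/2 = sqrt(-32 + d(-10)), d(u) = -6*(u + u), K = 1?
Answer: 1431 - 4*sqrt(22) ≈ 1412.2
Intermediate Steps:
d(u) = -12*u
C(I) = -4*sqrt(22) (C(I) = -2*sqrt(-32 - 12*(-10)) = -2*sqrt(-32 + 120) = -4*sqrt(22))
N(O) = O + 2*O**2 (N(O) = (O**2 + O**2) + O = 2*O**2 + O = O + 2*O**2)
N(H) + C(K**2) = -27*(1 + 2*(-27)) - 4*sqrt(22) = -27*(1 - 54) - 4*sqrt(22) = -27*(-53) - 4*sqrt(22) = 1431 - 4*sqrt(22)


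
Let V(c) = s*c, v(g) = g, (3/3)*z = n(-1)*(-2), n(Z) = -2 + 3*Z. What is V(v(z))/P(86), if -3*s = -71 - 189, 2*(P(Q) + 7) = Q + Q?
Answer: 2600/237 ≈ 10.970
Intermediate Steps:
P(Q) = -7 + Q (P(Q) = -7 + (Q + Q)/2 = -7 + (2*Q)/2 = -7 + Q)
s = 260/3 (s = -(-71 - 189)/3 = -⅓*(-260) = 260/3 ≈ 86.667)
z = 10 (z = (-2 + 3*(-1))*(-2) = (-2 - 3)*(-2) = -5*(-2) = 10)
V(c) = 260*c/3
V(v(z))/P(86) = ((260/3)*10)/(-7 + 86) = (2600/3)/79 = (2600/3)*(1/79) = 2600/237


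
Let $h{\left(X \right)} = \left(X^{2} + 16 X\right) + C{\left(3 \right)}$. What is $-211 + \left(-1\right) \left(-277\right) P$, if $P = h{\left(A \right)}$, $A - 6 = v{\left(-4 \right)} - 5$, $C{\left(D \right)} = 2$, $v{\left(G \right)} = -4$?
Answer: $-10460$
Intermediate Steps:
$A = -3$ ($A = 6 - 9 = -3$)
$h{\left(X \right)} = 2 + X^{2} + 16 X$ ($h{\left(X \right)} = \left(X^{2} + 16 X\right) + 2 = 2 + X^{2} + 16 X$)
$P = -37$ ($P = 2 + \left(-3\right)^{2} + 16 \left(-3\right) = 2 + 9 - 48 = -37$)
$-211 + \left(-1\right) \left(-277\right) P = -211 + \left(-1\right) \left(-277\right) \left(-37\right) = -211 + 277 \left(-37\right) = -211 - 10249 = -10460$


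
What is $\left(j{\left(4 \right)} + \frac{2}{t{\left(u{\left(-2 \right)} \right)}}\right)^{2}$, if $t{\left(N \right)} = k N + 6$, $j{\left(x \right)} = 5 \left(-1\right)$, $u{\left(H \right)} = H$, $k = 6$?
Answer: $\frac{256}{9} \approx 28.444$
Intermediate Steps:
$j{\left(x \right)} = -5$
$t{\left(N \right)} = 6 + 6 N$ ($t{\left(N \right)} = 6 N + 6 = 6 + 6 N$)
$\left(j{\left(4 \right)} + \frac{2}{t{\left(u{\left(-2 \right)} \right)}}\right)^{2} = \left(-5 + \frac{2}{6 + 6 \left(-2\right)}\right)^{2} = \left(-5 + \frac{2}{6 - 12}\right)^{2} = \left(-5 + \frac{2}{-6}\right)^{2} = \left(-5 + 2 \left(- \frac{1}{6}\right)\right)^{2} = \left(-5 - \frac{1}{3}\right)^{2} = \left(- \frac{16}{3}\right)^{2} = \frac{256}{9}$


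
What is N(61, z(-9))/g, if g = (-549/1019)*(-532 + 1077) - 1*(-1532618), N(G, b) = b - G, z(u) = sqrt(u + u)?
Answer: -62159/1561438537 + 3057*I*sqrt(2)/1561438537 ≈ -3.9809e-5 + 2.7688e-6*I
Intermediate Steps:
z(u) = sqrt(2)*sqrt(u) (z(u) = sqrt(2*u) = sqrt(2)*sqrt(u))
g = 1561438537/1019 (g = -549*1/1019*545 + 1532618 = -549/1019*545 + 1532618 = -299205/1019 + 1532618 = 1561438537/1019 ≈ 1.5323e+6)
N(61, z(-9))/g = (sqrt(2)*sqrt(-9) - 1*61)/(1561438537/1019) = (sqrt(2)*(3*I) - 61)*(1019/1561438537) = (3*I*sqrt(2) - 61)*(1019/1561438537) = (-61 + 3*I*sqrt(2))*(1019/1561438537) = -62159/1561438537 + 3057*I*sqrt(2)/1561438537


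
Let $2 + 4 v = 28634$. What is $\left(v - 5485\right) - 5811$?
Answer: $-4138$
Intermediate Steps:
$v = 7158$ ($v = - \frac{1}{2} + \frac{1}{4} \cdot 28634 = - \frac{1}{2} + \frac{14317}{2} = 7158$)
$\left(v - 5485\right) - 5811 = \left(7158 - 5485\right) - 5811 = 1673 - 5811 = -4138$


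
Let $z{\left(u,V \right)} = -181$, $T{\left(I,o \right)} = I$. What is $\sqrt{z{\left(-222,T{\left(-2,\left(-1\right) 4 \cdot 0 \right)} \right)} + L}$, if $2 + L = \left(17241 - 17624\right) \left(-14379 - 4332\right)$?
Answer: $\sqrt{7166130} \approx 2677.0$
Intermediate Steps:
$L = 7166311$ ($L = -2 + \left(17241 - 17624\right) \left(-14379 - 4332\right) = -2 - -7166313 = -2 + 7166313 = 7166311$)
$\sqrt{z{\left(-222,T{\left(-2,\left(-1\right) 4 \cdot 0 \right)} \right)} + L} = \sqrt{-181 + 7166311} = \sqrt{7166130}$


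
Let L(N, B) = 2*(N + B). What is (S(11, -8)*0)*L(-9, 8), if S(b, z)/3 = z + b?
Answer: 0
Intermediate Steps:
S(b, z) = 3*b + 3*z (S(b, z) = 3*(z + b) = 3*(b + z) = 3*b + 3*z)
L(N, B) = 2*B + 2*N (L(N, B) = 2*(B + N) = 2*B + 2*N)
(S(11, -8)*0)*L(-9, 8) = ((3*11 + 3*(-8))*0)*(2*8 + 2*(-9)) = ((33 - 24)*0)*(16 - 18) = (9*0)*(-2) = 0*(-2) = 0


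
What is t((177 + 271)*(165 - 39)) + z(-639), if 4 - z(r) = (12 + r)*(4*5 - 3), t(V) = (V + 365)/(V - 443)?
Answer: 597238128/56005 ≈ 10664.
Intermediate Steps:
t(V) = (365 + V)/(-443 + V)
z(r) = -200 - 17*r (z(r) = 4 - (12 + r)*(4*5 - 3) = 4 - (12 + r)*(20 - 3) = 4 - (12 + r)*17 = 4 - (204 + 17*r) = 4 + (-204 - 17*r) = -200 - 17*r)
t((177 + 271)*(165 - 39)) + z(-639) = (365 + (177 + 271)*(165 - 39))/(-443 + (177 + 271)*(165 - 39)) + (-200 - 17*(-639)) = (365 + 448*126)/(-443 + 448*126) + (-200 + 10863) = (365 + 56448)/(-443 + 56448) + 10663 = 56813/56005 + 10663 = 597238128/56005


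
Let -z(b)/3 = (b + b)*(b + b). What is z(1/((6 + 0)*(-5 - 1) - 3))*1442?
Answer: -5768/507 ≈ -11.377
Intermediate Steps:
z(b) = -12*b**2 (z(b) = -3*(b + b)*(b + b) = -3*2*b*2*b = -12*b**2)
z(1/((6 + 0)*(-5 - 1) - 3))*1442 = -12/((6 + 0)*(-5 - 1) - 3)**2*1442 = -12/(6*(-6) - 3)**2*1442 = -12/(-36 - 3)**2*1442 = -12*(1/(-39))**2*1442 = -12*(-1/39)**2*1442 = -12*1/1521*1442 = -4/507*1442 = -5768/507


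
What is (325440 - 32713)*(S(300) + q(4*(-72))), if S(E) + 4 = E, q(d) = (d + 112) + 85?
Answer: 60009035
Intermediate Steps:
q(d) = 197 + d (q(d) = (112 + d) + 85 = 197 + d)
S(E) = -4 + E
(325440 - 32713)*(S(300) + q(4*(-72))) = (325440 - 32713)*((-4 + 300) + (197 + 4*(-72))) = 292727*(296 + (197 - 288)) = 292727*(296 - 91) = 292727*205 = 60009035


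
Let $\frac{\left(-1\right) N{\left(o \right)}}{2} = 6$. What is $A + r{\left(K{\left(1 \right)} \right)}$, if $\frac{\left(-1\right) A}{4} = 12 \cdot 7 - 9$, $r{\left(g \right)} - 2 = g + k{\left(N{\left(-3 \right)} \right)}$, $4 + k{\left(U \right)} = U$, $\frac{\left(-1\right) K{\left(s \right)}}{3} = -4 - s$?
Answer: $-299$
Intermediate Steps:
$K{\left(s \right)} = 12 + 3 s$ ($K{\left(s \right)} = - 3 \left(-4 - s\right) = 12 + 3 s$)
$N{\left(o \right)} = -12$ ($N{\left(o \right)} = \left(-2\right) 6 = -12$)
$k{\left(U \right)} = -4 + U$
$r{\left(g \right)} = -14 + g$ ($r{\left(g \right)} = 2 + \left(g - 16\right) = 2 + \left(-16 + g\right) = -14 + g$)
$A = -300$ ($A = - 4 \left(12 \cdot 7 - 9\right) = - 4 \left(84 - 9\right) = \left(-4\right) 75 = -300$)
$A + r{\left(K{\left(1 \right)} \right)} = -300 + \left(-14 + \left(12 + 3 \cdot 1\right)\right) = -300 + \left(-14 + \left(12 + 3\right)\right) = -300 + \left(-14 + 15\right) = -300 + 1 = -299$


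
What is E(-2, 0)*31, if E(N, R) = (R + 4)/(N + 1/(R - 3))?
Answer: -372/7 ≈ -53.143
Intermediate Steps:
E(N, R) = (4 + R)/(N + 1/(-3 + R))
E(-2, 0)*31 = ((-12 + 0 + 0**2)/(1 - 3*(-2) - 2*0))*31 = ((-12 + 0 + 0)/(1 + 6 + 0))*31 = (-12/7)*31 = ((1/7)*(-12))*31 = -12/7*31 = -372/7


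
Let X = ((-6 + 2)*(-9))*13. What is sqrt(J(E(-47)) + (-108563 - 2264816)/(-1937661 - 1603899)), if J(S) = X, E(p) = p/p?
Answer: sqrt(1469591092364010)/1770780 ≈ 21.649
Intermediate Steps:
X = 468 (X = -4*(-9)*13 = 36*13 = 468)
E(p) = 1
J(S) = 468
sqrt(J(E(-47)) + (-108563 - 2264816)/(-1937661 - 1603899)) = sqrt(468 + (-108563 - 2264816)/(-1937661 - 1603899)) = sqrt(468 - 2373379/(-3541560)) = sqrt(468 - 2373379*(-1/3541560)) = sqrt(468 + 2373379/3541560) = sqrt(1659823459/3541560) = sqrt(1469591092364010)/1770780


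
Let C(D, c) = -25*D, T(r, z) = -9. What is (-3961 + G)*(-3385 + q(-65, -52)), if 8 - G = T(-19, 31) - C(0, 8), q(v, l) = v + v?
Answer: 13863160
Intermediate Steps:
q(v, l) = 2*v
G = 17 (G = 8 - (-9 - (-25)*0) = 8 - (-9 - 1*0) = 8 - (-9 + 0) = 8 - 1*(-9) = 8 + 9 = 17)
(-3961 + G)*(-3385 + q(-65, -52)) = (-3961 + 17)*(-3385 + 2*(-65)) = -3944*(-3385 - 130) = -3944*(-3515) = 13863160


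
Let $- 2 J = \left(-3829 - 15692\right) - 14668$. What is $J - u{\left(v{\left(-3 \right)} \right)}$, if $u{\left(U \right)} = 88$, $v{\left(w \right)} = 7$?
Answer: $\frac{34013}{2} \approx 17007.0$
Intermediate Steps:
$J = \frac{34189}{2}$ ($J = - \frac{\left(-3829 - 15692\right) - 14668}{2} = - \frac{-19521 - 14668}{2} = \left(- \frac{1}{2}\right) \left(-34189\right) = \frac{34189}{2} \approx 17095.0$)
$J - u{\left(v{\left(-3 \right)} \right)} = \frac{34189}{2} - 88 = \frac{34013}{2}$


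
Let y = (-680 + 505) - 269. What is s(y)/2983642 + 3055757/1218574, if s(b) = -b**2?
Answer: 4438530061465/1817894283254 ≈ 2.4416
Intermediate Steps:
y = -444 (y = -175 - 269 = -444)
s(y)/2983642 + 3055757/1218574 = -1*(-444)**2/2983642 + 3055757/1218574 = -1*197136*(1/2983642) + 3055757*(1/1218574) = -197136*1/2983642 + 3055757/1218574 = -98568/1491821 + 3055757/1218574 = 4438530061465/1817894283254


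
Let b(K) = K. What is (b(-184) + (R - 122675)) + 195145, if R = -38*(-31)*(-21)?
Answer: 47548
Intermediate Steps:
R = -24738 (R = 1178*(-21) = -24738)
(b(-184) + (R - 122675)) + 195145 = (-184 + (-24738 - 122675)) + 195145 = (-184 - 147413) + 195145 = -147597 + 195145 = 47548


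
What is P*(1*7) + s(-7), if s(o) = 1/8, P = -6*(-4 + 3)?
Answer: 337/8 ≈ 42.125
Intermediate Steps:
P = 6 (P = -6*(-1) = 6)
s(o) = ⅛
P*(1*7) + s(-7) = 6*(1*7) + ⅛ = 6*7 + ⅛ = 42 + ⅛ = 337/8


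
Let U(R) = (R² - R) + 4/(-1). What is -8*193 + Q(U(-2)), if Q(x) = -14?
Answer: -1558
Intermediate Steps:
U(R) = -4 + R² - R (U(R) = (R² - R) + 4*(-1) = (R² - R) - 4 = -4 + R² - R)
-8*193 + Q(U(-2)) = -8*193 - 14 = -1544 - 14 = -1558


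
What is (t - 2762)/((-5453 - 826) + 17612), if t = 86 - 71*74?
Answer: -7930/11333 ≈ -0.69973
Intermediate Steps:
t = -5168 (t = 86 - 5254 = -5168)
(t - 2762)/((-5453 - 826) + 17612) = (-5168 - 2762)/((-5453 - 826) + 17612) = -7930/(-6279 + 17612) = -7930/11333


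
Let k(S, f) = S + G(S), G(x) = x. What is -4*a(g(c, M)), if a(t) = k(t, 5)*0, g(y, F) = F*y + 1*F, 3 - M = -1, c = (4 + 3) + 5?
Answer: 0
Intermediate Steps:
c = 12 (c = 7 + 5 = 12)
M = 4 (M = 3 - 1*(-1) = 3 + 1 = 4)
g(y, F) = F + F*y (g(y, F) = F*y + F = F + F*y)
k(S, f) = 2*S (k(S, f) = S + S = 2*S)
a(t) = 0 (a(t) = (2*t)*0 = 0)
-4*a(g(c, M)) = -4*0 = 0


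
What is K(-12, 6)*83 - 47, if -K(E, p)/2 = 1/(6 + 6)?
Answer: -365/6 ≈ -60.833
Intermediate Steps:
K(E, p) = -⅙ (K(E, p) = -2/(6 + 6) = -2/12 = -2*1/12 = -⅙)
K(-12, 6)*83 - 47 = -⅙*83 - 47 = -83/6 - 47 = -365/6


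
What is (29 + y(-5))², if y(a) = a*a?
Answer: 2916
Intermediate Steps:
y(a) = a²
(29 + y(-5))² = (29 + (-5)²)² = (29 + 25)² = 54² = 2916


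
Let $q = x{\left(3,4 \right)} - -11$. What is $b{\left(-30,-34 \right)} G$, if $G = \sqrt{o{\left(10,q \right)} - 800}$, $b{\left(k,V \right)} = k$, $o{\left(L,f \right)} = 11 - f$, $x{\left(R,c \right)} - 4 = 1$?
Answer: $- 30 i \sqrt{805} \approx - 851.18 i$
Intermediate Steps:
$x{\left(R,c \right)} = 5$ ($x{\left(R,c \right)} = 4 + 1 = 5$)
$q = 16$ ($q = 5 - -11 = 5 + 11 = 16$)
$G = i \sqrt{805}$ ($G = \sqrt{\left(11 - 16\right) - 800} = \sqrt{-5 - 800} = \sqrt{-805} = i \sqrt{805} \approx 28.373 i$)
$b{\left(-30,-34 \right)} G = - 30 i \sqrt{805}$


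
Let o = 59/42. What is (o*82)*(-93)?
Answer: -74989/7 ≈ -10713.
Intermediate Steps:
o = 59/42 (o = 59*(1/42) = 59/42 ≈ 1.4048)
(o*82)*(-93) = ((59/42)*82)*(-93) = (2419/21)*(-93) = -74989/7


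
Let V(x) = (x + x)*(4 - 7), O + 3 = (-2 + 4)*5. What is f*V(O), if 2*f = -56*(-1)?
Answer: -1176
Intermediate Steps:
O = 7 (O = -3 + (-2 + 4)*5 = -3 + 2*5 = -3 + 10 = 7)
V(x) = -6*x (V(x) = (2*x)*(-3) = -6*x)
f = 28 (f = (-56*(-1))/2 = (½)*56 = 28)
f*V(O) = 28*(-6*7) = 28*(-42) = -1176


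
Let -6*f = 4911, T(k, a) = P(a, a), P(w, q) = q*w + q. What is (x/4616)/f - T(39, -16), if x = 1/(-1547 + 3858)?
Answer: -2095538629441/8731410956 ≈ -240.00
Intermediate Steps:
P(w, q) = q + q*w
x = 1/2311 ≈ 0.00043271
T(k, a) = a*(1 + a)
f = -1637/2 (f = -⅙*4911 = -1637/2 ≈ -818.50)
(x/4616)/f - T(39, -16) = ((1/2311)/4616)/(-1637/2) - (-16)*(1 - 16) = ((1/2311)*(1/4616))*(-2/1637) - (-16)*(-15) = (1/10667576)*(-2/1637) - 1*240 = -1/8731410956 - 240 = -2095538629441/8731410956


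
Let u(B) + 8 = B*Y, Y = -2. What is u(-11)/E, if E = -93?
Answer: -14/93 ≈ -0.15054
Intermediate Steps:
u(B) = -8 - 2*B (u(B) = -8 + B*(-2) = -8 - 2*B)
u(-11)/E = (-8 - 2*(-11))/(-93) = -(-8 + 22)/93 = -1/93*14 = -14/93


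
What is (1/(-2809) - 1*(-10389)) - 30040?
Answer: -55199660/2809 ≈ -19651.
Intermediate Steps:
(1/(-2809) - 1*(-10389)) - 30040 = (-1/2809 + 10389) - 30040 = 29182700/2809 - 30040 = -55199660/2809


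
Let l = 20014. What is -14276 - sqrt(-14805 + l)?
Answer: -14276 - sqrt(5209) ≈ -14348.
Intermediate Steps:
-14276 - sqrt(-14805 + l) = -14276 - sqrt(-14805 + 20014) = -14276 - sqrt(5209)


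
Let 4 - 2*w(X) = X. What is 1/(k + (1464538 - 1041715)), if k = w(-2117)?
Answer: 2/847767 ≈ 2.3591e-6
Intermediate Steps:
w(X) = 2 - X/2
k = 2121/2 (k = 2 - 1/2*(-2117) = 2 + 2117/2 = 2121/2 ≈ 1060.5)
1/(k + (1464538 - 1041715)) = 1/(2121/2 + (1464538 - 1041715)) = 1/(2121/2 + 422823) = 1/(847767/2) = 2/847767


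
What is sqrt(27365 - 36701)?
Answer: 2*I*sqrt(2334) ≈ 96.623*I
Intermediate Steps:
sqrt(27365 - 36701) = sqrt(-9336) = 2*I*sqrt(2334)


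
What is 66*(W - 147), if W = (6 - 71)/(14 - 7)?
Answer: -72204/7 ≈ -10315.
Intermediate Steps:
W = -65/7 ≈ -9.2857
66*(W - 147) = 66*(-65/7 - 147) = 66*(-1094/7) = -72204/7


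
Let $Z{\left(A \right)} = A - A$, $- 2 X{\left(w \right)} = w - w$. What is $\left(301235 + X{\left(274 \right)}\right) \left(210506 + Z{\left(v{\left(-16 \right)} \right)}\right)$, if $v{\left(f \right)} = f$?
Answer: $63411774910$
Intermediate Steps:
$X{\left(w \right)} = 0$ ($X{\left(w \right)} = - \frac{w - w}{2} = \left(- \frac{1}{2}\right) 0 = 0$)
$Z{\left(A \right)} = 0$
$\left(301235 + X{\left(274 \right)}\right) \left(210506 + Z{\left(v{\left(-16 \right)} \right)}\right) = \left(301235 + 0\right) \left(210506 + 0\right) = 301235 \cdot 210506 = 63411774910$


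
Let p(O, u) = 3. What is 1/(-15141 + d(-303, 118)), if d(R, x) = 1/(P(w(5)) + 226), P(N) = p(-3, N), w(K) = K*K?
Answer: -229/3467288 ≈ -6.6046e-5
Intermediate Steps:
w(K) = K²
P(N) = 3
d(R, x) = 1/229 (d(R, x) = 1/(3 + 226) = 1/229)
1/(-15141 + d(-303, 118)) = 1/(-15141 + 1/229) = 1/(-3467288/229) = -229/3467288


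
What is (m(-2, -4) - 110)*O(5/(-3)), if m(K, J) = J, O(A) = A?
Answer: 190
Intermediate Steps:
(m(-2, -4) - 110)*O(5/(-3)) = (-4 - 110)*(5/(-3)) = -570*(-1)/3 = -114*(-5/3) = 190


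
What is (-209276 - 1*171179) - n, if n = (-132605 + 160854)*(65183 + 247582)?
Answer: -8835678940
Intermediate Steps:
n = 8835298485 (n = 28249*312765 = 8835298485)
(-209276 - 1*171179) - n = (-209276 - 1*171179) - 1*8835298485 = (-209276 - 171179) - 8835298485 = -380455 - 8835298485 = -8835678940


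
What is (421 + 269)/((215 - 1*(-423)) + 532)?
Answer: 23/39 ≈ 0.58974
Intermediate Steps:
(421 + 269)/((215 - 1*(-423)) + 532) = 690/((215 + 423) + 532) = 690/(638 + 532) = 690/1170 = 690*(1/1170) = 23/39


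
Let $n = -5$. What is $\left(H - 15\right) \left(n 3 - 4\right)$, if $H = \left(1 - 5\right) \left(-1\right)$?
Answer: $209$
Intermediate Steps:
$H = 4$ ($H = \left(1 - 5\right) \left(-1\right) = \left(-4\right) \left(-1\right) = 4$)
$\left(H - 15\right) \left(n 3 - 4\right) = \left(4 - 15\right) \left(\left(-5\right) 3 - 4\right) = - 11 \left(-15 - 4\right) = \left(-11\right) \left(-19\right) = 209$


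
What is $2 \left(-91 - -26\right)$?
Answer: $-130$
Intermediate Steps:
$2 \left(-91 - -26\right) = 2 \left(-91 + 26\right) = 2 \left(-65\right) = -130$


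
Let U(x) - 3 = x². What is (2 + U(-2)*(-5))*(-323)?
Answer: 10659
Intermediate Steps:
U(x) = 3 + x²
(2 + U(-2)*(-5))*(-323) = (2 + (3 + (-2)²)*(-5))*(-323) = (2 + (3 + 4)*(-5))*(-323) = (2 + 7*(-5))*(-323) = (2 - 35)*(-323) = -33*(-323) = 10659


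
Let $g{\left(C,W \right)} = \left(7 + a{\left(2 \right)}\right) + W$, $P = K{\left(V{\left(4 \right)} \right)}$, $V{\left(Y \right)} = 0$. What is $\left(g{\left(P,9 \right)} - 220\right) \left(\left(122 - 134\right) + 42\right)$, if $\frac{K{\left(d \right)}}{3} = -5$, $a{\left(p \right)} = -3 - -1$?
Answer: $-6180$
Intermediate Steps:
$a{\left(p \right)} = -2$ ($a{\left(p \right)} = -3 + 1 = -2$)
$K{\left(d \right)} = -15$ ($K{\left(d \right)} = 3 \left(-5\right) = -15$)
$P = -15$
$g{\left(C,W \right)} = 5 + W$ ($g{\left(C,W \right)} = \left(7 - 2\right) + W = 5 + W$)
$\left(g{\left(P,9 \right)} - 220\right) \left(\left(122 - 134\right) + 42\right) = \left(\left(5 + 9\right) - 220\right) \left(\left(122 - 134\right) + 42\right) = \left(14 - 220\right) \left(-12 + 42\right) = \left(-206\right) 30 = -6180$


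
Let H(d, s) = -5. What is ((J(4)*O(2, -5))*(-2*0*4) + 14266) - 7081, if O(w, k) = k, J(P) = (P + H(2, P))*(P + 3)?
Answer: 7185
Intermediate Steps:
J(P) = (-5 + P)*(3 + P) (J(P) = (P - 5)*(P + 3) = (-5 + P)*(3 + P))
((J(4)*O(2, -5))*(-2*0*4) + 14266) - 7081 = (((-15 + 4**2 - 2*4)*(-5))*(-2*0*4) + 14266) - 7081 = (((-15 + 16 - 8)*(-5))*(0*4) + 14266) - 7081 = (-7*(-5)*0 + 14266) - 7081 = (35*0 + 14266) - 7081 = (0 + 14266) - 7081 = 14266 - 7081 = 7185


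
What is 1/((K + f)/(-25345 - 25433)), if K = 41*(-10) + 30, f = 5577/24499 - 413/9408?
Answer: 1671949738368/12506079233 ≈ 133.69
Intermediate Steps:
f = 6050047/32926656 (f = 5577*(1/24499) - 413*1/9408 = 5577/24499 - 59/1344 = 6050047/32926656 ≈ 0.18374)
K = -380 (K = -410 + 30 = -380)
1/((K + f)/(-25345 - 25433)) = 1/((-380 + 6050047/32926656)/(-25345 - 25433)) = 1/(-12506079233/32926656/(-50778)) = 1/(-12506079233/32926656*(-1/50778)) = 1/(12506079233/1671949738368) = 1671949738368/12506079233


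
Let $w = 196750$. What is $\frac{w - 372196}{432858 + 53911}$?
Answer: $- \frac{175446}{486769} \approx -0.36043$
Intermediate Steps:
$\frac{w - 372196}{432858 + 53911} = \frac{196750 - 372196}{432858 + 53911} = - \frac{175446}{486769}$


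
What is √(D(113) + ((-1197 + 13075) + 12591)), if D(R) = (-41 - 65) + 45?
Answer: 6*√678 ≈ 156.23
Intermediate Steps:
D(R) = -61 (D(R) = -106 + 45 = -61)
√(D(113) + ((-1197 + 13075) + 12591)) = √(-61 + ((-1197 + 13075) + 12591)) = √(-61 + (11878 + 12591)) = √(-61 + 24469) = √24408 = 6*√678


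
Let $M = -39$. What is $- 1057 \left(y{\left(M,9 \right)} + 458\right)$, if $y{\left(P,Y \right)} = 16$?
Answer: $-501018$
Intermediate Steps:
$- 1057 \left(y{\left(M,9 \right)} + 458\right) = - 1057 \left(16 + 458\right) = \left(-1057\right) 474 = -501018$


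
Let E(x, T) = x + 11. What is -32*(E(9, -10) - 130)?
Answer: 3520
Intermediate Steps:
E(x, T) = 11 + x
-32*(E(9, -10) - 130) = -32*((11 + 9) - 130) = -32*(20 - 130) = -32*(-110) = 3520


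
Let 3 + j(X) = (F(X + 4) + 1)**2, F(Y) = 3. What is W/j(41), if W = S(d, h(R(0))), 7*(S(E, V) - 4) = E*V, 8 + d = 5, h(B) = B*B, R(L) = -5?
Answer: -47/91 ≈ -0.51648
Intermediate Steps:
h(B) = B**2
d = -3 (d = -8 + 5 = -3)
j(X) = 13 (j(X) = -3 + (3 + 1)**2 = -3 + 4**2 = -3 + 16 = 13)
S(E, V) = 4 + E*V/7 (S(E, V) = 4 + (E*V)/7 = 4 + E*V/7)
W = -47/7 (W = 4 + (1/7)*(-3)*(-5)**2 = 4 + (1/7)*(-3)*25 = 4 - 75/7 = -47/7 ≈ -6.7143)
W/j(41) = -47/7/13 = (1/13)*(-47/7) = -47/91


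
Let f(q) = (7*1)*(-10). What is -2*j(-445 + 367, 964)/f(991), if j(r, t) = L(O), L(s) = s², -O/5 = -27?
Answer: 3645/7 ≈ 520.71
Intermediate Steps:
O = 135 (O = -5*(-27) = 135)
f(q) = -70 (f(q) = 7*(-10) = -70)
j(r, t) = 18225 (j(r, t) = 135² = 18225)
-2*j(-445 + 367, 964)/f(991) = -36450/(-70) = -36450*(-1)/70 = -2*(-3645/14) = 3645/7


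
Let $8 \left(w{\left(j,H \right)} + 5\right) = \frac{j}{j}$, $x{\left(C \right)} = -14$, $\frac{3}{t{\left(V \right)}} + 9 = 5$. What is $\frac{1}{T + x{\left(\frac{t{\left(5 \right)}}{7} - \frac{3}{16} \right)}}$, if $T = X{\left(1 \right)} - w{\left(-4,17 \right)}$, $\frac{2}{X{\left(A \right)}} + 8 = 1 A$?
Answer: $- \frac{56}{527} \approx -0.10626$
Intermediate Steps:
$X{\left(A \right)} = \frac{2}{-8 + A}$ ($X{\left(A \right)} = \frac{2}{-8 + 1 A} = \frac{2}{-8 + A}$)
$t{\left(V \right)} = - \frac{3}{4}$ ($t{\left(V \right)} = \frac{3}{-9 + 5} = \frac{3}{-4} = 3 \left(- \frac{1}{4}\right) = - \frac{3}{4}$)
$w{\left(j,H \right)} = - \frac{39}{8}$ ($w{\left(j,H \right)} = -5 + \frac{j \frac{1}{j}}{8} = -5 + \frac{1}{8} \cdot 1 = -5 + \frac{1}{8} = - \frac{39}{8}$)
$T = \frac{257}{56}$ ($T = \frac{2}{-8 + 1} - - \frac{39}{8} = \frac{2}{-7} + \frac{39}{8} = 2 \left(- \frac{1}{7}\right) + \frac{39}{8} = - \frac{2}{7} + \frac{39}{8} = \frac{257}{56} \approx 4.5893$)
$\frac{1}{T + x{\left(\frac{t{\left(5 \right)}}{7} - \frac{3}{16} \right)}} = \frac{1}{\frac{257}{56} - 14} = \frac{1}{- \frac{527}{56}} = - \frac{56}{527}$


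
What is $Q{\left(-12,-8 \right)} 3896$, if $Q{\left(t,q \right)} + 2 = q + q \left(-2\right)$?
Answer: $23376$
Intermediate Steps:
$Q{\left(t,q \right)} = -2 - q$ ($Q{\left(t,q \right)} = -2 + \left(q + q \left(-2\right)\right) = -2 + \left(q - 2 q\right) = -2 - q$)
$Q{\left(-12,-8 \right)} 3896 = \left(-2 - -8\right) 3896 = \left(-2 + 8\right) 3896 = 6 \cdot 3896 = 23376$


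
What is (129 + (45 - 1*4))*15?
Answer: 2550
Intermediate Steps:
(129 + (45 - 1*4))*15 = (129 + (45 - 4))*15 = (129 + 41)*15 = 170*15 = 2550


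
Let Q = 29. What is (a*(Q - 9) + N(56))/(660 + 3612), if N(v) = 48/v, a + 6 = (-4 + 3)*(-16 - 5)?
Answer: 351/4984 ≈ 0.070425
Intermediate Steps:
a = 15 (a = -6 + (-4 + 3)*(-16 - 5) = -6 - 1*(-21) = -6 + 21 = 15)
(a*(Q - 9) + N(56))/(660 + 3612) = (15*(29 - 9) + 48/56)/(660 + 3612) = (15*20 + 48*(1/56))/4272 = (300 + 6/7)*(1/4272) = (2106/7)*(1/4272) = 351/4984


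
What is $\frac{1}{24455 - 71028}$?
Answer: $- \frac{1}{46573} \approx -2.1472 \cdot 10^{-5}$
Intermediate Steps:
$\frac{1}{24455 - 71028} = \frac{1}{-46573} = - \frac{1}{46573}$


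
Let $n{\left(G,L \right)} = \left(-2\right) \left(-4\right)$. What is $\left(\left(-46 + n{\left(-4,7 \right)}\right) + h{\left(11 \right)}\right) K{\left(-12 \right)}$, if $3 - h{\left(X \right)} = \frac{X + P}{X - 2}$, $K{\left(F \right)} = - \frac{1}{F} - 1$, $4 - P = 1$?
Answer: $\frac{3619}{108} \approx 33.509$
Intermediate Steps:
$P = 3$ ($P = 4 - 1 = 3$)
$K{\left(F \right)} = -1 - \frac{1}{F}$
$n{\left(G,L \right)} = 8$
$h{\left(X \right)} = 3 - \frac{3 + X}{-2 + X}$ ($h{\left(X \right)} = 3 - \frac{X + 3}{X - 2} = 3 - \frac{3 + X}{-2 + X}$)
$\left(\left(-46 + n{\left(-4,7 \right)}\right) + h{\left(11 \right)}\right) K{\left(-12 \right)} = \left(\left(-46 + 8\right) + \frac{-9 + 2 \cdot 11}{-2 + 11}\right) \frac{-1 - -12}{-12} = \left(-38 + \frac{-9 + 22}{9}\right) \left(- \frac{-1 + 12}{12}\right) = \left(-38 + \frac{1}{9} \cdot 13\right) \left(\left(- \frac{1}{12}\right) 11\right) = \left(-38 + \frac{13}{9}\right) \left(- \frac{11}{12}\right) = \left(- \frac{329}{9}\right) \left(- \frac{11}{12}\right) = \frac{3619}{108}$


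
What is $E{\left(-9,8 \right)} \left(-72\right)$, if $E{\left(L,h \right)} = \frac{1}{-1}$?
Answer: $72$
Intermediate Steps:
$E{\left(L,h \right)} = -1$
$E{\left(-9,8 \right)} \left(-72\right) = \left(-1\right) \left(-72\right) = 72$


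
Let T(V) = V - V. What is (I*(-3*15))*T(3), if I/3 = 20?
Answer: 0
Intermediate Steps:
I = 60 (I = 3*20 = 60)
T(V) = 0
(I*(-3*15))*T(3) = (60*(-3*15))*0 = (60*(-45))*0 = -2700*0 = 0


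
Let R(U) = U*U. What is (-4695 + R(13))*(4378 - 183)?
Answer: -18986570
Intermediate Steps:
R(U) = U²
(-4695 + R(13))*(4378 - 183) = (-4695 + 13²)*(4378 - 183) = (-4695 + 169)*4195 = -4526*4195 = -18986570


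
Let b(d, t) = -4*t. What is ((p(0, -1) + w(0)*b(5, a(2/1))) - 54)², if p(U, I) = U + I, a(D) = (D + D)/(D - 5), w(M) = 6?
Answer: 529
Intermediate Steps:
a(D) = 2*D/(-5 + D) (a(D) = (2*D)/(-5 + D) = 2*D/(-5 + D))
p(U, I) = I + U
((p(0, -1) + w(0)*b(5, a(2/1))) - 54)² = (((-1 + 0) + 6*(-8*2/1/(-5 + 2/1))) - 54)² = ((-1 + 6*(-8*2*1/(-5 + 2*1))) - 54)² = ((-1 + 6*(-8*2/(-5 + 2))) - 54)² = ((-1 + 6*(-8*2/(-3))) - 54)² = ((-1 + 6*(-8*2*(-1)/3)) - 54)² = ((-1 + 6*(-4*(-4/3))) - 54)² = ((-1 + 6*(16/3)) - 54)² = ((-1 + 32) - 54)² = (31 - 54)² = (-23)² = 529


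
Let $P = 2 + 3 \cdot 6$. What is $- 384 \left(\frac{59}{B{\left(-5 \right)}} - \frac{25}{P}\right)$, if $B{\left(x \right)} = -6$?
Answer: $4256$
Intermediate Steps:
$P = 20$ ($P = 2 + 18 = 20$)
$- 384 \left(\frac{59}{B{\left(-5 \right)}} - \frac{25}{P}\right) = - 384 \left(\frac{59}{-6} - \frac{25}{20}\right) = - 384 \left(59 \left(- \frac{1}{6}\right) - \frac{5}{4}\right) = - 384 \left(- \frac{59}{6} - \frac{5}{4}\right) = \left(-384\right) \left(- \frac{133}{12}\right) = 4256$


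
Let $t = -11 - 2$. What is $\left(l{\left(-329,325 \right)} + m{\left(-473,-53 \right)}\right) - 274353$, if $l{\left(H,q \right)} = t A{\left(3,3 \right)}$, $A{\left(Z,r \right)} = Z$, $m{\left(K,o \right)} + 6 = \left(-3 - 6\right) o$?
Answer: $-273921$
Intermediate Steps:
$m{\left(K,o \right)} = -6 - 9 o$ ($m{\left(K,o \right)} = -6 + \left(-3 - 6\right) o = -6 - 9 o$)
$t = -13$ ($t = -11 - 2 = -13$)
$l{\left(H,q \right)} = -39$ ($l{\left(H,q \right)} = \left(-13\right) 3 = -39$)
$\left(l{\left(-329,325 \right)} + m{\left(-473,-53 \right)}\right) - 274353 = \left(-39 - -471\right) - 274353 = \left(-39 + \left(-6 + 477\right)\right) - 274353 = \left(-39 + 471\right) - 274353 = 432 - 274353 = -273921$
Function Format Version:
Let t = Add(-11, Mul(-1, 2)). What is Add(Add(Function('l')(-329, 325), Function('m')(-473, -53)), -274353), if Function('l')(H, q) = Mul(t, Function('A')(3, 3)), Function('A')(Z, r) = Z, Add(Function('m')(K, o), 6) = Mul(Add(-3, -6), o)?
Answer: -273921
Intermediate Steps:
Function('m')(K, o) = Add(-6, Mul(-9, o)) (Function('m')(K, o) = Add(-6, Mul(Add(-3, -6), o)) = Add(-6, Mul(-9, o)))
t = -13 (t = Add(-11, -2) = -13)
Function('l')(H, q) = -39 (Function('l')(H, q) = Mul(-13, 3) = -39)
Add(Add(Function('l')(-329, 325), Function('m')(-473, -53)), -274353) = Add(Add(-39, Add(-6, Mul(-9, -53))), -274353) = Add(Add(-39, Add(-6, 477)), -274353) = Add(Add(-39, 471), -274353) = Add(432, -274353) = -273921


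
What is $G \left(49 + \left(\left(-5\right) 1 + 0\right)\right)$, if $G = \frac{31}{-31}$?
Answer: $-44$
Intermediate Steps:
$G = -1$ ($G = 31 \left(- \frac{1}{31}\right) = -1$)
$G \left(49 + \left(\left(-5\right) 1 + 0\right)\right) = - (49 + \left(\left(-5\right) 1 + 0\right)) = - (49 + \left(-5 + 0\right)) = - (49 - 5) = \left(-1\right) 44 = -44$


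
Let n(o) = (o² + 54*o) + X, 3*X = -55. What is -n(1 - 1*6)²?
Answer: -624100/9 ≈ -69345.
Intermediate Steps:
X = -55/3 (X = (⅓)*(-55) = -55/3 ≈ -18.333)
n(o) = -55/3 + o² + 54*o (n(o) = (o² + 54*o) - 55/3 = -55/3 + o² + 54*o)
-n(1 - 1*6)² = -(-55/3 + (1 - 1*6)² + 54*(1 - 1*6))² = -(-55/3 + (1 - 6)² + 54*(1 - 6))² = -(-55/3 + (-5)² + 54*(-5))² = -(-55/3 + 25 - 270)² = -(-790/3)² = -1*624100/9 = -624100/9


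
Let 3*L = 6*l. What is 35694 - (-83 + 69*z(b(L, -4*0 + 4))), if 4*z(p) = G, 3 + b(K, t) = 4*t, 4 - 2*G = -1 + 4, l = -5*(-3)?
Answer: 286147/8 ≈ 35768.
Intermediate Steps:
l = 15
L = 30 (L = (6*15)/3 = (⅓)*90 = 30)
G = ½ (G = 2 - (-1 + 4)/2 = 2 - ½*3 = 2 - 3/2 = ½ ≈ 0.50000)
b(K, t) = -3 + 4*t
z(p) = ⅛ (z(p) = (¼)*(½) = ⅛)
35694 - (-83 + 69*z(b(L, -4*0 + 4))) = 35694 - (-83 + 69*(⅛)) = 35694 - (-83 + 69/8) = 35694 - 1*(-595/8) = 35694 + 595/8 = 286147/8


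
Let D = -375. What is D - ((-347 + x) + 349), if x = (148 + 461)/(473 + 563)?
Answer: -55883/148 ≈ -377.59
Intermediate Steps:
x = 87/148 (x = 609/1036 = 609*(1/1036) = 87/148 ≈ 0.58784)
D - ((-347 + x) + 349) = -375 - ((-347 + 87/148) + 349) = -375 - (-51269/148 + 349) = -375 - 1*383/148 = -375 - 383/148 = -55883/148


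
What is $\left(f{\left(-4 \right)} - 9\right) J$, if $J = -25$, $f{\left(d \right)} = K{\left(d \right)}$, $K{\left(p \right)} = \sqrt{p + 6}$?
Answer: $225 - 25 \sqrt{2} \approx 189.64$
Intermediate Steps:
$K{\left(p \right)} = \sqrt{6 + p}$
$f{\left(d \right)} = \sqrt{6 + d}$
$\left(f{\left(-4 \right)} - 9\right) J = \left(\sqrt{6 - 4} - 9\right) \left(-25\right) = \left(\sqrt{2} - 9\right) \left(-25\right) = \left(-9 + \sqrt{2}\right) \left(-25\right) = 225 - 25 \sqrt{2}$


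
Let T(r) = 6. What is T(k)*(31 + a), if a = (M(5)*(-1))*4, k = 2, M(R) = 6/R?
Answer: 786/5 ≈ 157.20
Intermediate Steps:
a = -24/5 (a = ((6/5)*(-1))*4 = -6/5*4 = -24/5 ≈ -4.8000)
T(k)*(31 + a) = 6*(31 - 24/5) = 6*(131/5) = 786/5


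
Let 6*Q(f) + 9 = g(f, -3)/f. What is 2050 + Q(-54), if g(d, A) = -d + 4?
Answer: 165914/81 ≈ 2048.3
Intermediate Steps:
g(d, A) = 4 - d
Q(f) = -3/2 + (4 - f)/(6*f) (Q(f) = -3/2 + ((4 - f)/f)/6 = -3/2 + (4 - f)/(6*f))
2050 + Q(-54) = 2050 + (⅓)*(2 - 5*(-54))/(-54) = 2050 + (⅓)*(-1/54)*(2 + 270) = 2050 + (⅓)*(-1/54)*272 = 2050 - 136/81 = 165914/81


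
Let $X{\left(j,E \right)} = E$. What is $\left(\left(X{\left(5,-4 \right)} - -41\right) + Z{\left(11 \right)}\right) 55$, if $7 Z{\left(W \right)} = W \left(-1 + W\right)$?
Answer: $\frac{20295}{7} \approx 2899.3$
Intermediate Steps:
$Z{\left(W \right)} = \frac{W \left(-1 + W\right)}{7}$
$\left(\left(X{\left(5,-4 \right)} - -41\right) + Z{\left(11 \right)}\right) 55 = \left(\left(-4 - -41\right) + \frac{1}{7} \cdot 11 \left(-1 + 11\right)\right) 55 = \left(\left(-4 + 41\right) + \frac{1}{7} \cdot 11 \cdot 10\right) 55 = \left(37 + \frac{110}{7}\right) 55 = \frac{369}{7} \cdot 55 = \frac{20295}{7}$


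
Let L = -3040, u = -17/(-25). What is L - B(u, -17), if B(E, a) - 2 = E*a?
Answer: -75761/25 ≈ -3030.4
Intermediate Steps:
u = 17/25 (u = -17*(-1/25) = 17/25 ≈ 0.68000)
B(E, a) = 2 + E*a
L - B(u, -17) = -3040 - (2 + (17/25)*(-17)) = -3040 - (2 - 289/25) = -3040 - 1*(-239/25) = -3040 + 239/25 = -75761/25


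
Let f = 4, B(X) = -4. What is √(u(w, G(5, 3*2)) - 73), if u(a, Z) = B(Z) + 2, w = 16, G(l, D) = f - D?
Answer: 5*I*√3 ≈ 8.6602*I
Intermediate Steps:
G(l, D) = 4 - D
u(a, Z) = -2 (u(a, Z) = -4 + 2 = -2)
√(u(w, G(5, 3*2)) - 73) = √(-2 - 73) = √(-75) = 5*I*√3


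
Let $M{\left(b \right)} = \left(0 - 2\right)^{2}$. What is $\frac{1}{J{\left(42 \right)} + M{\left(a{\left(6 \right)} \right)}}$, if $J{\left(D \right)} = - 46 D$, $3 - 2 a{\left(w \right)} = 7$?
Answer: $- \frac{1}{1928} \approx -0.00051867$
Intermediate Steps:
$a{\left(w \right)} = -2$ ($a{\left(w \right)} = \frac{3}{2} - \frac{7}{2} = -2$)
$M{\left(b \right)} = 4$ ($M{\left(b \right)} = \left(-2\right)^{2} = 4$)
$\frac{1}{J{\left(42 \right)} + M{\left(a{\left(6 \right)} \right)}} = \frac{1}{\left(-46\right) 42 + 4} = \frac{1}{-1932 + 4} = \frac{1}{-1928} = - \frac{1}{1928}$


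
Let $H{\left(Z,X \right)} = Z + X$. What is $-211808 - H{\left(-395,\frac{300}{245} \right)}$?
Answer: $- \frac{10359297}{49} \approx -2.1141 \cdot 10^{5}$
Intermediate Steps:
$H{\left(Z,X \right)} = X + Z$
$-211808 - H{\left(-395,\frac{300}{245} \right)} = -211808 - \left(\frac{300}{245} - 395\right) = -211808 - \left(300 \cdot \frac{1}{245} - 395\right) = -211808 - \left(\frac{60}{49} - 395\right) = -211808 - - \frac{19295}{49} = -211808 + \frac{19295}{49} = - \frac{10359297}{49}$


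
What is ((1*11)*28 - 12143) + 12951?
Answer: 1116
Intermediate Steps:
((1*11)*28 - 12143) + 12951 = (11*28 - 12143) + 12951 = (308 - 12143) + 12951 = -11835 + 12951 = 1116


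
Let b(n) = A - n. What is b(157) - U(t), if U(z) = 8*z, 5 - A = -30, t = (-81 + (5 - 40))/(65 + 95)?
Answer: -581/5 ≈ -116.20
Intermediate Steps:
t = -29/40 (t = (-81 - 35)/160 = -116*1/160 = -29/40 ≈ -0.72500)
A = 35 (A = 5 - 1*(-30) = 5 + 30 = 35)
b(n) = 35 - n
b(157) - U(t) = (35 - 1*157) - 8*(-29)/40 = (35 - 157) - 1*(-29/5) = -122 + 29/5 = -581/5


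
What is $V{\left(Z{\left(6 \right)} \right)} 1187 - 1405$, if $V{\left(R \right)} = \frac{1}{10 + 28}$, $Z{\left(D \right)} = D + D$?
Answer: $- \frac{52203}{38} \approx -1373.8$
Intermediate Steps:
$Z{\left(D \right)} = 2 D$
$V{\left(R \right)} = \frac{1}{38}$
$V{\left(Z{\left(6 \right)} \right)} 1187 - 1405 = \frac{1}{38} \cdot 1187 - 1405 = \frac{1187}{38} - 1405 = - \frac{52203}{38}$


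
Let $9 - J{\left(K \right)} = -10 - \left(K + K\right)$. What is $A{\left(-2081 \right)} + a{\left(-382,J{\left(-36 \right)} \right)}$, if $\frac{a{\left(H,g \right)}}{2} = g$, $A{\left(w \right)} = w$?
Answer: $-2187$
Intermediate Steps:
$J{\left(K \right)} = 19 + 2 K$ ($J{\left(K \right)} = 9 - \left(-10 - \left(K + K\right)\right) = 9 - \left(-10 - 2 K\right) = 9 + \left(10 + 2 K\right) = 19 + 2 K$)
$a{\left(H,g \right)} = 2 g$
$A{\left(-2081 \right)} + a{\left(-382,J{\left(-36 \right)} \right)} = -2081 + 2 \left(19 + 2 \left(-36\right)\right) = -2081 + 2 \left(19 - 72\right) = -2081 + 2 \left(-53\right) = -2081 - 106 = -2187$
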